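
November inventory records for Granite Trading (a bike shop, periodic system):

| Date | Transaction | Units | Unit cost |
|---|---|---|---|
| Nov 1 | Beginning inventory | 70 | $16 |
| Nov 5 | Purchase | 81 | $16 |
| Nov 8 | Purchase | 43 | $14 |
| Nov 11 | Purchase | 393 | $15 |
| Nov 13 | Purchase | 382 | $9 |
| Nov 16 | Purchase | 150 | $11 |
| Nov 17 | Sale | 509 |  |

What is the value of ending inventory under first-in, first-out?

Ending inventory = $6,258

Nov 17, 509 sold [FIFO — oldest first]: 70 @ $16 + 81 @ $16 + 43 @ $14 + 315 @ $15 = $7,743
Ending inventory: 78 @ $15 + 382 @ $9 + 150 @ $11 = $6,258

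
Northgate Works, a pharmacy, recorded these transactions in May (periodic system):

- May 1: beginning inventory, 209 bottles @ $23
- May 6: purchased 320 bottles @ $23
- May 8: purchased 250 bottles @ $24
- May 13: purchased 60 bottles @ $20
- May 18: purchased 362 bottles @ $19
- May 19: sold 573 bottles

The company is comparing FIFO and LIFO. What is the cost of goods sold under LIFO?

COGS = $11,702

FIFO COGS: 209 @ $23 + 320 @ $23 + 44 @ $24 = $13,223
LIFO COGS: 362 @ $19 + 60 @ $20 + 151 @ $24 = $11,702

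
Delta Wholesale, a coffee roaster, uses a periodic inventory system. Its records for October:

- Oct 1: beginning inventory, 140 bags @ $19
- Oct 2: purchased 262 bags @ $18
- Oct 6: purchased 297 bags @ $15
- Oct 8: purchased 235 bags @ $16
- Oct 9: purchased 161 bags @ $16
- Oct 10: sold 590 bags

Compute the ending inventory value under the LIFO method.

Oct 10, 590 sold [LIFO — newest first]: 161 @ $16 + 235 @ $16 + 194 @ $15 = $9,246
Ending inventory: 140 @ $19 + 262 @ $18 + 103 @ $15 = $8,921

Ending inventory = $8,921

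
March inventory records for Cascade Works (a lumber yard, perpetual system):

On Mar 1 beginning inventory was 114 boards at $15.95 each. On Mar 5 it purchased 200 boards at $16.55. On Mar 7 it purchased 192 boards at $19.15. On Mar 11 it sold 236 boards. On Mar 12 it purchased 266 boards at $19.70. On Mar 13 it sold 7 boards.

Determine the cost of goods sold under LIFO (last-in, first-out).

COGS = $4,542.90

Mar 11, 236 sold [LIFO — newest first]: 192 @ $19.15 + 44 @ $16.55 = $4,405.00
Mar 13, 7 sold [LIFO — newest first]: 7 @ $19.70 = $137.90
Total COGS = $4,405.00 + $137.90 = $4,542.90
Ending inventory: 114 @ $15.95 + 156 @ $16.55 + 259 @ $19.70 = $9,502.40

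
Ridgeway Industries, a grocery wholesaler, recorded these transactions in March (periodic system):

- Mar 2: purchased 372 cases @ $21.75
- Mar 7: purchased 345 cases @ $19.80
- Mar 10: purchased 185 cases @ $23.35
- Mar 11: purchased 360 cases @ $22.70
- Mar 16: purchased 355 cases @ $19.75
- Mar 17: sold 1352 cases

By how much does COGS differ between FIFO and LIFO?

$530.00

FIFO COGS: 372 @ $21.75 + 345 @ $19.80 + 185 @ $23.35 + 360 @ $22.70 + 90 @ $19.75 = $29,191.25
LIFO COGS: 355 @ $19.75 + 360 @ $22.70 + 185 @ $23.35 + 345 @ $19.80 + 107 @ $21.75 = $28,661.25
Difference = |$29,191.25 − $28,661.25| = $530.00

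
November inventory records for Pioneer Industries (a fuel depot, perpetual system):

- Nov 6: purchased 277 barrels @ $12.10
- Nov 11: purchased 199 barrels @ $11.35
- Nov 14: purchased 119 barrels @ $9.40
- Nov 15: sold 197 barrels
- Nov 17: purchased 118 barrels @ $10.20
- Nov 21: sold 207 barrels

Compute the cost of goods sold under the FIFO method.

COGS = $4,793.15

Nov 15, 197 sold [FIFO — oldest first]: 197 @ $12.10 = $2,383.70
Nov 21, 207 sold [FIFO — oldest first]: 80 @ $12.10 + 127 @ $11.35 = $2,409.45
Total COGS = $2,383.70 + $2,409.45 = $4,793.15
Ending inventory: 72 @ $11.35 + 119 @ $9.40 + 118 @ $10.20 = $3,139.40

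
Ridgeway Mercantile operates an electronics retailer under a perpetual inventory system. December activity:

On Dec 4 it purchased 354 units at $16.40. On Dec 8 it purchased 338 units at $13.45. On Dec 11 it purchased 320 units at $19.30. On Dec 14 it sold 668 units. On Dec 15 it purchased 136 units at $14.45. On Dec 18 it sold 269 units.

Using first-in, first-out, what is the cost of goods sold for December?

COGS = $15,080.20

Dec 14, 668 sold [FIFO — oldest first]: 354 @ $16.40 + 314 @ $13.45 = $10,028.90
Dec 18, 269 sold [FIFO — oldest first]: 24 @ $13.45 + 245 @ $19.30 = $5,051.30
Total COGS = $10,028.90 + $5,051.30 = $15,080.20
Ending inventory: 75 @ $19.30 + 136 @ $14.45 = $3,412.70
Check: goods available $18,492.90 = COGS $15,080.20 + ending $3,412.70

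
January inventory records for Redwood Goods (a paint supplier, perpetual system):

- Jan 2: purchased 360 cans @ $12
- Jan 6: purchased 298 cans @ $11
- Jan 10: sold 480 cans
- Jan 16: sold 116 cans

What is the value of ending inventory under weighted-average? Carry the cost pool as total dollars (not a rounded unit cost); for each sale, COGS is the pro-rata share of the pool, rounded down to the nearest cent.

Ending inventory = $715.93

After Jan 2: 360 on hand, pool $4,320.00 (≈ $12.0000 each)
After Jan 6: 658 on hand, pool $7,598.00 (≈ $11.5471 each)
Jan 10, sell 480: 480/658 × $7,598.00 → $5,542.61
Jan 16, sell 116: 116/178 × $2,055.39 → $1,339.46
Total COGS = $5,542.61 + $1,339.46 = $6,882.07
Ending inventory (cost pool remaining) = $715.93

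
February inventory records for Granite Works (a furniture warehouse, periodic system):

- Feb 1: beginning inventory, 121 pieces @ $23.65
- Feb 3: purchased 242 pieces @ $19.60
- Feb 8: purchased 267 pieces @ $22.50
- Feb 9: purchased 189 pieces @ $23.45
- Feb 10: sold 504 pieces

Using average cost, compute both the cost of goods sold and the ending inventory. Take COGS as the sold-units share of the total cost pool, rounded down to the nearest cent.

COGS = $11,104.24; ending inventory = $6,940.16

Feb 10, sell 504: 504/819 × $18,044.40 → $11,104.24
Ending inventory (cost pool remaining) = $6,940.16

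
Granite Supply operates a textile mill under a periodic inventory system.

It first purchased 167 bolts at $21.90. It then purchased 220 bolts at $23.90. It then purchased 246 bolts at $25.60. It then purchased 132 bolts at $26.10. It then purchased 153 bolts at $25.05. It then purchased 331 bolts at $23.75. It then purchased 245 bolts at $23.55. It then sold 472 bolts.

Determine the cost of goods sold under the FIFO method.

Sale 1 (472) [FIFO — oldest first]: 167 @ $21.90 + 220 @ $23.90 + 85 @ $25.60 = $11,091.30
Ending inventory: 161 @ $25.60 + 132 @ $26.10 + 153 @ $25.05 + 331 @ $23.75 + 245 @ $23.55 = $25,030.45
Check: goods available $36,121.75 = COGS $11,091.30 + ending $25,030.45

COGS = $11,091.30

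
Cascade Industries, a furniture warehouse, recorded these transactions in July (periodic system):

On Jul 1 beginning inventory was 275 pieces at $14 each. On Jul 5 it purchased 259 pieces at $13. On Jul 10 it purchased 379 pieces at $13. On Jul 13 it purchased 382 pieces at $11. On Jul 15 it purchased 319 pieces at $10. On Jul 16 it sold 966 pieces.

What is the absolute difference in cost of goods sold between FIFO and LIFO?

FIFO COGS: 275 @ $14 + 259 @ $13 + 379 @ $13 + 53 @ $11 = $12,727
LIFO COGS: 319 @ $10 + 382 @ $11 + 265 @ $13 = $10,837
Difference = |$12,727 − $10,837| = $1,890

$1,890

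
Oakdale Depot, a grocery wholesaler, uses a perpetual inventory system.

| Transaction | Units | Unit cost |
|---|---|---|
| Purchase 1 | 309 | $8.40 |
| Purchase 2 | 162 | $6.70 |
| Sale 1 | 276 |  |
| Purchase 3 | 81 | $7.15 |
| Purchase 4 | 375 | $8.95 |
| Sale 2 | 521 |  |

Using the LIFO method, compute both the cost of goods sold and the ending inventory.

COGS = $6,524.40; ending inventory = $1,092.00

Sale 1 (276) [LIFO — newest first]: 162 @ $6.70 + 114 @ $8.40 = $2,043.00
Sale 2 (521) [LIFO — newest first]: 375 @ $8.95 + 81 @ $7.15 + 65 @ $8.40 = $4,481.40
Total COGS = $2,043.00 + $4,481.40 = $6,524.40
Ending inventory: 130 @ $8.40 = $1,092.00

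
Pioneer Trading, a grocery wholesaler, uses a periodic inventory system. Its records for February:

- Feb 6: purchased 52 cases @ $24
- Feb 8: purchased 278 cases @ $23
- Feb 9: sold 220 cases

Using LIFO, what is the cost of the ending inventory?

Ending inventory = $2,582

Feb 9, 220 sold [LIFO — newest first]: 220 @ $23 = $5,060
Ending inventory: 52 @ $24 + 58 @ $23 = $2,582
Check: goods available $7,642 = COGS $5,060 + ending $2,582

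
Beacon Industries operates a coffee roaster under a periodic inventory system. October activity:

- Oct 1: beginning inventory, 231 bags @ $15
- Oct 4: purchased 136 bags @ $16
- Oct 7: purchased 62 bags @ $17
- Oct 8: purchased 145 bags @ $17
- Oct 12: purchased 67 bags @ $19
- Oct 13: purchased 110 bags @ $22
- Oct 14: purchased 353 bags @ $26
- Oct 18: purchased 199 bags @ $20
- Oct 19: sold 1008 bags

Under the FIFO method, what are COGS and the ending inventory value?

COGS = $19,535; ending inventory = $6,476

Oct 19, 1008 sold [FIFO — oldest first]: 231 @ $15 + 136 @ $16 + 62 @ $17 + 145 @ $17 + 67 @ $19 + 110 @ $22 + 257 @ $26 = $19,535
Ending inventory: 96 @ $26 + 199 @ $20 = $6,476
Check: goods available $26,011 = COGS $19,535 + ending $6,476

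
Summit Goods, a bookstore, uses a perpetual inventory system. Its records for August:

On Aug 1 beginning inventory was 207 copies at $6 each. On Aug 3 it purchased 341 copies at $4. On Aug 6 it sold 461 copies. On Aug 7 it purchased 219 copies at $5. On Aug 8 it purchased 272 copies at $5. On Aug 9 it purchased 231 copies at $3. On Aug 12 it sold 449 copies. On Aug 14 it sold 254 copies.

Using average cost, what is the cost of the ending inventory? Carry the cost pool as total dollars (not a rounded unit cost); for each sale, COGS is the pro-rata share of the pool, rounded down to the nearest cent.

After Aug 1: 207 on hand, pool $1,242.00 (≈ $6.0000 each)
After Aug 3: 548 on hand, pool $2,606.00 (≈ $4.7555 each)
Aug 6, sell 461: 461/548 × $2,606.00 → $2,192.27
After Aug 7: 306 on hand, pool $1,508.73 (≈ $4.9305 each)
After Aug 8: 578 on hand, pool $2,868.73 (≈ $4.9632 each)
After Aug 9: 809 on hand, pool $3,561.73 (≈ $4.4026 each)
Aug 12, sell 449: 449/809 × $3,561.73 → $1,976.78
Aug 14, sell 254: 254/360 × $1,584.95 → $1,118.27
Total COGS = $2,192.27 + $1,976.78 + $1,118.27 = $5,287.32
Ending inventory (cost pool remaining) = $466.68
Check: goods available $5,754.00 = COGS $5,287.32 + ending $466.68

Ending inventory = $466.68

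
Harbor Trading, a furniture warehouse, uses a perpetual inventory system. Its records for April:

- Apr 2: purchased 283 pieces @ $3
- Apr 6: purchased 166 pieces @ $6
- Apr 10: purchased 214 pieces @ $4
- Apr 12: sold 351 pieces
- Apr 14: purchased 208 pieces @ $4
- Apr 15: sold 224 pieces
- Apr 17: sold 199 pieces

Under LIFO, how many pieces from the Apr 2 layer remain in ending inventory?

Apr 12, 351 sold [LIFO — newest first]: 214 @ $4 + 137 @ $6 = $1,678
Apr 15, 224 sold [LIFO — newest first]: 208 @ $4 + 16 @ $6 = $928
Apr 17, 199 sold [LIFO — newest first]: 13 @ $6 + 186 @ $3 = $636
Total COGS = $1,678 + $928 + $636 = $3,242
Ending inventory: 97 @ $3 = $291
Check: goods available $3,533 = COGS $3,242 + ending $291

97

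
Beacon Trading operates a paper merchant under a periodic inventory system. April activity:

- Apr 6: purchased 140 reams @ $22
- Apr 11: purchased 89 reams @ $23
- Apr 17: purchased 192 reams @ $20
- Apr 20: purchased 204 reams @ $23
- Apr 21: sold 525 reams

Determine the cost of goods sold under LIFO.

COGS = $11,459

Apr 21, 525 sold [LIFO — newest first]: 204 @ $23 + 192 @ $20 + 89 @ $23 + 40 @ $22 = $11,459
Ending inventory: 100 @ $22 = $2,200
Check: goods available $13,659 = COGS $11,459 + ending $2,200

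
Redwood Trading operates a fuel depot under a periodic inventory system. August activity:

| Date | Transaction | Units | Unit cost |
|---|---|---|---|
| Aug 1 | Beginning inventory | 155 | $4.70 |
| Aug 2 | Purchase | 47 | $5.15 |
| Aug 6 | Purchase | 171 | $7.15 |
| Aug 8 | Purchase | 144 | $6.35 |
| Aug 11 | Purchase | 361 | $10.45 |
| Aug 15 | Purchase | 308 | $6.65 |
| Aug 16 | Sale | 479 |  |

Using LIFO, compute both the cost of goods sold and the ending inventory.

Aug 16, 479 sold [LIFO — newest first]: 308 @ $6.65 + 171 @ $10.45 = $3,835.15
Ending inventory: 155 @ $4.70 + 47 @ $5.15 + 171 @ $7.15 + 144 @ $6.35 + 190 @ $10.45 = $5,093.10
Check: goods available $8,928.25 = COGS $3,835.15 + ending $5,093.10

COGS = $3,835.15; ending inventory = $5,093.10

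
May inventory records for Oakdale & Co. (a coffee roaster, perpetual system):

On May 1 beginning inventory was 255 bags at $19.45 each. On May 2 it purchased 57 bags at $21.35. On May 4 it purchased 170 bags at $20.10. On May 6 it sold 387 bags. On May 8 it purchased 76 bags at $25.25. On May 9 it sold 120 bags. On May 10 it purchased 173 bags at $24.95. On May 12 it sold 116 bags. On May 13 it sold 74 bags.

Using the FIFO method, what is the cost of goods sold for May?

COGS = $14,980.75

May 6, 387 sold [FIFO — oldest first]: 255 @ $19.45 + 57 @ $21.35 + 75 @ $20.10 = $7,684.20
May 9, 120 sold [FIFO — oldest first]: 95 @ $20.10 + 25 @ $25.25 = $2,540.75
May 12, 116 sold [FIFO — oldest first]: 51 @ $25.25 + 65 @ $24.95 = $2,909.50
May 13, 74 sold [FIFO — oldest first]: 74 @ $24.95 = $1,846.30
Total COGS = $7,684.20 + $2,540.75 + $2,909.50 + $1,846.30 = $14,980.75
Ending inventory: 34 @ $24.95 = $848.30
Check: goods available $15,829.05 = COGS $14,980.75 + ending $848.30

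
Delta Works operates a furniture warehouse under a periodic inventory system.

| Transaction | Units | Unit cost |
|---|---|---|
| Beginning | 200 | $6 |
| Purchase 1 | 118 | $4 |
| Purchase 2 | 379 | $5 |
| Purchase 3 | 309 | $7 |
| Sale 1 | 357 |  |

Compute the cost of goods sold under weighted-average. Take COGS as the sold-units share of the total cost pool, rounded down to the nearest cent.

COGS = $2,033.40

Sale 1, sell 357: 357/1006 × $5,730.00 → $2,033.40
Ending inventory (cost pool remaining) = $3,696.60
Check: goods available $5,730.00 = COGS $2,033.40 + ending $3,696.60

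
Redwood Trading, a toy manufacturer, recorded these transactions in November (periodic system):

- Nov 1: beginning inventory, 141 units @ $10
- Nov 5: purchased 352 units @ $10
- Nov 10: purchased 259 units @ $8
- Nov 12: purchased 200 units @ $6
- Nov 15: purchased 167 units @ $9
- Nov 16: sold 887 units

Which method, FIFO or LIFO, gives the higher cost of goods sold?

FIFO

FIFO COGS: 141 @ $10 + 352 @ $10 + 259 @ $8 + 135 @ $6 = $7,812
LIFO COGS: 167 @ $9 + 200 @ $6 + 259 @ $8 + 261 @ $10 = $7,385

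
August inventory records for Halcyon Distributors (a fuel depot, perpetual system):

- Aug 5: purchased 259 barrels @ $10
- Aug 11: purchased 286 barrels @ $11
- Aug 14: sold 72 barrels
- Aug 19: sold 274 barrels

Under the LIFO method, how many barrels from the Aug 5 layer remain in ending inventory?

Aug 14, 72 sold [LIFO — newest first]: 72 @ $11 = $792
Aug 19, 274 sold [LIFO — newest first]: 214 @ $11 + 60 @ $10 = $2,954
Total COGS = $792 + $2,954 = $3,746
Ending inventory: 199 @ $10 = $1,990
Check: goods available $5,736 = COGS $3,746 + ending $1,990

199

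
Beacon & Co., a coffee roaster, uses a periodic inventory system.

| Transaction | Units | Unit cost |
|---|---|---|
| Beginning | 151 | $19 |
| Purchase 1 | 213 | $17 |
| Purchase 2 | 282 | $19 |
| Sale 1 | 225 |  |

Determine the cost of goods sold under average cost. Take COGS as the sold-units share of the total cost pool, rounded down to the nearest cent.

COGS = $4,126.62

Sale 1, sell 225: 225/646 × $11,848.00 → $4,126.62
Ending inventory (cost pool remaining) = $7,721.38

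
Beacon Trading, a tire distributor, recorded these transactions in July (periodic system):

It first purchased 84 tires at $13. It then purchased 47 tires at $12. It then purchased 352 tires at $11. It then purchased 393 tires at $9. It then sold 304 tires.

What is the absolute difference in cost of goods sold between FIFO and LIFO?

FIFO COGS: 84 @ $13 + 47 @ $12 + 173 @ $11 = $3,559
LIFO COGS: 304 @ $9 = $2,736
Difference = |$3,559 − $2,736| = $823

$823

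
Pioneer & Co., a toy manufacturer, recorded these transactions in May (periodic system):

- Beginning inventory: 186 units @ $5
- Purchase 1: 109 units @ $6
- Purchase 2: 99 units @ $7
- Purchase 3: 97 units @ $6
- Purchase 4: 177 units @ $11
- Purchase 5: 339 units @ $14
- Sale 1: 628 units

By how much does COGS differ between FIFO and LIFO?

$3,014

FIFO COGS: 186 @ $5 + 109 @ $6 + 99 @ $7 + 97 @ $6 + 137 @ $11 = $4,366
LIFO COGS: 339 @ $14 + 177 @ $11 + 97 @ $6 + 15 @ $7 = $7,380
Difference = |$4,366 − $7,380| = $3,014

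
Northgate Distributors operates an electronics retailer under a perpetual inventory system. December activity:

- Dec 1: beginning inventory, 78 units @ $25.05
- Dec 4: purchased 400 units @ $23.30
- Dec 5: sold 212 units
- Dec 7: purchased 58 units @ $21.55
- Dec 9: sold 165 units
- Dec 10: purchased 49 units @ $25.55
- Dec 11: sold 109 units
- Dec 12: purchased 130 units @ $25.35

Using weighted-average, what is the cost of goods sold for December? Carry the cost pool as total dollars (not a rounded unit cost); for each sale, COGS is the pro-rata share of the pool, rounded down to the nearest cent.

COGS = $11,422.53

After Dec 1: 78 on hand, pool $1,953.90 (≈ $25.0500 each)
After Dec 4: 478 on hand, pool $11,273.90 (≈ $23.5856 each)
Dec 5, sell 212: 212/478 × $11,273.90 → $5,000.13
After Dec 7: 324 on hand, pool $7,523.67 (≈ $23.2212 each)
Dec 9, sell 165: 165/324 × $7,523.67 → $3,831.49
After Dec 10: 208 on hand, pool $4,944.13 (≈ $23.7699 each)
Dec 11, sell 109: 109/208 × $4,944.13 → $2,590.91
After Dec 12: 229 on hand, pool $5,648.72 (≈ $24.6669 each)
Total COGS = $5,000.13 + $3,831.49 + $2,590.91 = $11,422.53
Ending inventory (cost pool remaining) = $5,648.72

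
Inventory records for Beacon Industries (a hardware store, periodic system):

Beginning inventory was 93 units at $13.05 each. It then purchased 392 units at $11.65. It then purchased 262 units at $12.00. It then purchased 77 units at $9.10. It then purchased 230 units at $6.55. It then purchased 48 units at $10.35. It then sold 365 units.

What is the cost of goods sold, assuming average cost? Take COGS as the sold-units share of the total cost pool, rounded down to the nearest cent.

Sale 1, sell 365: 365/1102 × $11,628.45 → $3,851.52
Ending inventory (cost pool remaining) = $7,776.93
Check: goods available $11,628.45 = COGS $3,851.52 + ending $7,776.93

COGS = $3,851.52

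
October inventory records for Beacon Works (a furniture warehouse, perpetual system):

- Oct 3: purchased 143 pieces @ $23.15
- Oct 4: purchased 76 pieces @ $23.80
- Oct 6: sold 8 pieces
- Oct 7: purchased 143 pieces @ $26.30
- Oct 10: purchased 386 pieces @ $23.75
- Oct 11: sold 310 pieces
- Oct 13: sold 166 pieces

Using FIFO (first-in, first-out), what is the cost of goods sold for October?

COGS = $11,777.65

Oct 6, 8 sold [FIFO — oldest first]: 8 @ $23.15 = $185.20
Oct 11, 310 sold [FIFO — oldest first]: 135 @ $23.15 + 76 @ $23.80 + 99 @ $26.30 = $7,537.75
Oct 13, 166 sold [FIFO — oldest first]: 44 @ $26.30 + 122 @ $23.75 = $4,054.70
Total COGS = $185.20 + $7,537.75 + $4,054.70 = $11,777.65
Ending inventory: 264 @ $23.75 = $6,270.00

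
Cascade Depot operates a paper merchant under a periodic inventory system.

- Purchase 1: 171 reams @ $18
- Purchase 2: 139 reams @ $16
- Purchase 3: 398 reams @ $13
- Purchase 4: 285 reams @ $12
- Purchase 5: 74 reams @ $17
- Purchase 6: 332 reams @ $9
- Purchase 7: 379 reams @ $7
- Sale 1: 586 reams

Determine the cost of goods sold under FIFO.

Sale 1 (586) [FIFO — oldest first]: 171 @ $18 + 139 @ $16 + 276 @ $13 = $8,890
Ending inventory: 122 @ $13 + 285 @ $12 + 74 @ $17 + 332 @ $9 + 379 @ $7 = $11,905
Check: goods available $20,795 = COGS $8,890 + ending $11,905

COGS = $8,890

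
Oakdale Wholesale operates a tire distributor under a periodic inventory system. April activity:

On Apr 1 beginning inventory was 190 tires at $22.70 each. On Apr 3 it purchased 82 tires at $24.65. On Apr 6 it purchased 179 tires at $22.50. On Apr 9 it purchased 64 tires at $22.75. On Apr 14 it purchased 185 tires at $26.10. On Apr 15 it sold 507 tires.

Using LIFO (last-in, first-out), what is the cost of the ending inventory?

Ending inventory = $4,386.95

Apr 15, 507 sold [LIFO — newest first]: 185 @ $26.10 + 64 @ $22.75 + 179 @ $22.50 + 79 @ $24.65 = $12,259.35
Ending inventory: 190 @ $22.70 + 3 @ $24.65 = $4,386.95
Check: goods available $16,646.30 = COGS $12,259.35 + ending $4,386.95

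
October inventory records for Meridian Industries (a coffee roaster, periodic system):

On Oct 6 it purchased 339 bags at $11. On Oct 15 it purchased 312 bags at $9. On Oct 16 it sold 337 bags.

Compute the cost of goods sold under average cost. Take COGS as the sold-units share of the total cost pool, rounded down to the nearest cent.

Oct 16, sell 337: 337/651 × $6,537.00 → $3,383.97
Ending inventory (cost pool remaining) = $3,153.03
Check: goods available $6,537.00 = COGS $3,383.97 + ending $3,153.03

COGS = $3,383.97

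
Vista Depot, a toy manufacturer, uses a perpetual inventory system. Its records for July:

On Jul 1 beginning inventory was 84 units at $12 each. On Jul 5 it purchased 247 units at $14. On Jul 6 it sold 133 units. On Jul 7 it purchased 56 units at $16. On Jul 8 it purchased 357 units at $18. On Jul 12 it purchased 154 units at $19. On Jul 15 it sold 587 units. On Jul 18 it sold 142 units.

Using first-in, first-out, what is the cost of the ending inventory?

Jul 6, 133 sold [FIFO — oldest first]: 84 @ $12 + 49 @ $14 = $1,694
Jul 15, 587 sold [FIFO — oldest first]: 198 @ $14 + 56 @ $16 + 333 @ $18 = $9,662
Jul 18, 142 sold [FIFO — oldest first]: 24 @ $18 + 118 @ $19 = $2,674
Total COGS = $1,694 + $9,662 + $2,674 = $14,030
Ending inventory: 36 @ $19 = $684

Ending inventory = $684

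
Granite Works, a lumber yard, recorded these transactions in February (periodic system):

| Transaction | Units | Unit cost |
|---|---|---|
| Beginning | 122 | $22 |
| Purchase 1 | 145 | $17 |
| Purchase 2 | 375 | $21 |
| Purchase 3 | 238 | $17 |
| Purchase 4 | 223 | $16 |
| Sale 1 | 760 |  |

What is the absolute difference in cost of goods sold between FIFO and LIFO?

FIFO COGS: 122 @ $22 + 145 @ $17 + 375 @ $21 + 118 @ $17 = $15,030
LIFO COGS: 223 @ $16 + 238 @ $17 + 299 @ $21 = $13,893
Difference = |$15,030 − $13,893| = $1,137

$1,137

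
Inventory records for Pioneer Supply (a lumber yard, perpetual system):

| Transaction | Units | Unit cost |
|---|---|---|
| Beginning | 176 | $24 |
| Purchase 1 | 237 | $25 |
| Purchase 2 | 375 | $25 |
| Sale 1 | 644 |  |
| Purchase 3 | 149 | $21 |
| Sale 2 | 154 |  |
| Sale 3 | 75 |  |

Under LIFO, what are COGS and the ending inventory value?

Sale 1 (644) [LIFO — newest first]: 375 @ $25 + 237 @ $25 + 32 @ $24 = $16,068
Sale 2 (154) [LIFO — newest first]: 149 @ $21 + 5 @ $24 = $3,249
Sale 3 (75) [LIFO — newest first]: 75 @ $24 = $1,800
Total COGS = $16,068 + $3,249 + $1,800 = $21,117
Ending inventory: 64 @ $24 = $1,536
Check: goods available $22,653 = COGS $21,117 + ending $1,536

COGS = $21,117; ending inventory = $1,536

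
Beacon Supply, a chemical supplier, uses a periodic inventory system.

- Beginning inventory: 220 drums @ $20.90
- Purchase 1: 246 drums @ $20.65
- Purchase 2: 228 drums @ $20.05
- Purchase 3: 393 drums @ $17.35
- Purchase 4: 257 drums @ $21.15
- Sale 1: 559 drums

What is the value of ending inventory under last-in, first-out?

Ending inventory = $15,828.15

Sale 1 (559) [LIFO — newest first]: 257 @ $21.15 + 302 @ $17.35 = $10,675.25
Ending inventory: 220 @ $20.90 + 246 @ $20.65 + 228 @ $20.05 + 91 @ $17.35 = $15,828.15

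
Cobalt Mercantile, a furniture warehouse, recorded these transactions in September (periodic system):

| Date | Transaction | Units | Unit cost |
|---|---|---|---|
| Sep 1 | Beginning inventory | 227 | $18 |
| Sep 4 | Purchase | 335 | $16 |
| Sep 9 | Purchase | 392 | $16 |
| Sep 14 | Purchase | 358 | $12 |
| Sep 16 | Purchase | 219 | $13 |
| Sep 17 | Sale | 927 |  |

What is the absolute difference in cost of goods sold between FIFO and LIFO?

FIFO COGS: 227 @ $18 + 335 @ $16 + 365 @ $16 = $15,286
LIFO COGS: 219 @ $13 + 358 @ $12 + 350 @ $16 = $12,743
Difference = |$15,286 − $12,743| = $2,543

$2,543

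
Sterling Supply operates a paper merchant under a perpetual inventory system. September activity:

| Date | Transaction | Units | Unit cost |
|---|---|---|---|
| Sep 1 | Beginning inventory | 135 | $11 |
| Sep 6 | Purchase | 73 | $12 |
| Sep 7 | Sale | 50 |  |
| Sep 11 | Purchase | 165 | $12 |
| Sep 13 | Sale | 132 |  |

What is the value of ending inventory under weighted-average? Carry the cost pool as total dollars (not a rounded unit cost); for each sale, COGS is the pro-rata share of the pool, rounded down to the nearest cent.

Ending inventory = $2,231.37

After Sep 1: 135 on hand, pool $1,485.00 (≈ $11.0000 each)
After Sep 6: 208 on hand, pool $2,361.00 (≈ $11.3510 each)
Sep 7, sell 50: 50/208 × $2,361.00 → $567.54
After Sep 11: 323 on hand, pool $3,773.46 (≈ $11.6825 each)
Sep 13, sell 132: 132/323 × $3,773.46 → $1,542.09
Total COGS = $567.54 + $1,542.09 = $2,109.63
Ending inventory (cost pool remaining) = $2,231.37
Check: goods available $4,341.00 = COGS $2,109.63 + ending $2,231.37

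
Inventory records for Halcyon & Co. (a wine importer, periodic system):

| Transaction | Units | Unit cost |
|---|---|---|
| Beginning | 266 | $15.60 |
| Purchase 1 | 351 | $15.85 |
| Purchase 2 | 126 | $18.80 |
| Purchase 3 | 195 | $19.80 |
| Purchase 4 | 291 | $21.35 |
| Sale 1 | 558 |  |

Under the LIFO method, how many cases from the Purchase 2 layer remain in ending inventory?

Sale 1 (558) [LIFO — newest first]: 291 @ $21.35 + 195 @ $19.80 + 72 @ $18.80 = $11,427.45
Ending inventory: 266 @ $15.60 + 351 @ $15.85 + 54 @ $18.80 = $10,728.15

54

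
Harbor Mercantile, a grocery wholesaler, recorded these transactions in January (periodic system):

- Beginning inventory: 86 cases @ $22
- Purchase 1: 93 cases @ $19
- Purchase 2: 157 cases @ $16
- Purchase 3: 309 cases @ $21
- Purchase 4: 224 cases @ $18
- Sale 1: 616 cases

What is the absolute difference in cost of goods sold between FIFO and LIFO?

FIFO COGS: 86 @ $22 + 93 @ $19 + 157 @ $16 + 280 @ $21 = $12,051
LIFO COGS: 224 @ $18 + 309 @ $21 + 83 @ $16 = $11,849
Difference = |$12,051 − $11,849| = $202

$202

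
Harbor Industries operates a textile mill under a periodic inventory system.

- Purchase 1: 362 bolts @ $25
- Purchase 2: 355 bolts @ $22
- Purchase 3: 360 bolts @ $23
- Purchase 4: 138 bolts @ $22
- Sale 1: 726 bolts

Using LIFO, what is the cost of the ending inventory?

Ending inventory = $11,844

Sale 1 (726) [LIFO — newest first]: 138 @ $22 + 360 @ $23 + 228 @ $22 = $16,332
Ending inventory: 362 @ $25 + 127 @ $22 = $11,844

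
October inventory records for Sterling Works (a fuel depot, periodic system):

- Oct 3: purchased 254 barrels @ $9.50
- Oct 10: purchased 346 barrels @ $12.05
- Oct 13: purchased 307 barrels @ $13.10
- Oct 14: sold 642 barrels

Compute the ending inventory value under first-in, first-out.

Oct 14, 642 sold [FIFO — oldest first]: 254 @ $9.50 + 346 @ $12.05 + 42 @ $13.10 = $7,132.50
Ending inventory: 265 @ $13.10 = $3,471.50
Check: goods available $10,604.00 = COGS $7,132.50 + ending $3,471.50

Ending inventory = $3,471.50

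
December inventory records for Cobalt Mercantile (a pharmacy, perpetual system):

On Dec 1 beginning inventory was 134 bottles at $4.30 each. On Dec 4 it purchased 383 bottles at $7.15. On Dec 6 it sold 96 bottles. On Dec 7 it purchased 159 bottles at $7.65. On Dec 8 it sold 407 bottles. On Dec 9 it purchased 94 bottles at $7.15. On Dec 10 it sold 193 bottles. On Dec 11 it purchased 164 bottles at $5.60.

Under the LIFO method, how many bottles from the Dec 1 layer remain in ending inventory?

Dec 6, 96 sold [LIFO — newest first]: 96 @ $7.15 = $686.40
Dec 8, 407 sold [LIFO — newest first]: 159 @ $7.65 + 248 @ $7.15 = $2,989.55
Dec 10, 193 sold [LIFO — newest first]: 94 @ $7.15 + 39 @ $7.15 + 60 @ $4.30 = $1,208.95
Total COGS = $686.40 + $2,989.55 + $1,208.95 = $4,884.90
Ending inventory: 74 @ $4.30 + 164 @ $5.60 = $1,236.60

74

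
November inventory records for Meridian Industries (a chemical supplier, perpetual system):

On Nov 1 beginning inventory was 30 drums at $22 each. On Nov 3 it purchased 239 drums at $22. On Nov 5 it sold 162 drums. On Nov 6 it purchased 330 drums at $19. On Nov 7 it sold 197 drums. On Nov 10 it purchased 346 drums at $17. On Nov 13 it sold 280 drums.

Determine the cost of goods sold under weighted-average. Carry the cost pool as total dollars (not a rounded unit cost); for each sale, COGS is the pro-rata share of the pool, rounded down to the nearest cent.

COGS = $12,525.29

After Nov 1: 30 on hand, pool $660.00 (≈ $22.0000 each)
After Nov 3: 269 on hand, pool $5,918.00 (≈ $22.0000 each)
Nov 5, sell 162: 162/269 × $5,918.00 → $3,564.00
After Nov 6: 437 on hand, pool $8,624.00 (≈ $19.7346 each)
Nov 7, sell 197: 197/437 × $8,624.00 → $3,887.70
After Nov 10: 586 on hand, pool $10,618.30 (≈ $18.1200 each)
Nov 13, sell 280: 280/586 × $10,618.30 → $5,073.59
Total COGS = $3,564.00 + $3,887.70 + $5,073.59 = $12,525.29
Ending inventory (cost pool remaining) = $5,544.71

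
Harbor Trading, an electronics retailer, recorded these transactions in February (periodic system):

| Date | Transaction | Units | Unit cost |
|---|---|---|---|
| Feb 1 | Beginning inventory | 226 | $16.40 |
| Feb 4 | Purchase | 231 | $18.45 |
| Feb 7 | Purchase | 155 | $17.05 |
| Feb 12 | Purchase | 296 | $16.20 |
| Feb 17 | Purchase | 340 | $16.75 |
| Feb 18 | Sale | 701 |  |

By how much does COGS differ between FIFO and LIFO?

FIFO COGS: 226 @ $16.40 + 231 @ $18.45 + 155 @ $17.05 + 89 @ $16.20 = $12,052.90
LIFO COGS: 340 @ $16.75 + 296 @ $16.20 + 65 @ $17.05 = $11,598.45
Difference = |$12,052.90 − $11,598.45| = $454.45

$454.45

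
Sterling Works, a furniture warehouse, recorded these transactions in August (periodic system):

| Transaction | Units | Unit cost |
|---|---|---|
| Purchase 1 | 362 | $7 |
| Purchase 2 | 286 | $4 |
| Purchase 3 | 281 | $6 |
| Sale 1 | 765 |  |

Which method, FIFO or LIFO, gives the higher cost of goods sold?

FIFO

FIFO COGS: 362 @ $7 + 286 @ $4 + 117 @ $6 = $4,380
LIFO COGS: 281 @ $6 + 286 @ $4 + 198 @ $7 = $4,216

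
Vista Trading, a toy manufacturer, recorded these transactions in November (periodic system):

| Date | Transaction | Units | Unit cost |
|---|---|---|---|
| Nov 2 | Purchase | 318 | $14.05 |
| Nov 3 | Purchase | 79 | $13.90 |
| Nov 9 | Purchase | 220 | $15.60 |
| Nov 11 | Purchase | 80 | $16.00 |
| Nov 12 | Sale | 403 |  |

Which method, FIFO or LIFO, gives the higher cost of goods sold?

LIFO

FIFO COGS: 318 @ $14.05 + 79 @ $13.90 + 6 @ $15.60 = $5,659.60
LIFO COGS: 80 @ $16.00 + 220 @ $15.60 + 79 @ $13.90 + 24 @ $14.05 = $6,147.30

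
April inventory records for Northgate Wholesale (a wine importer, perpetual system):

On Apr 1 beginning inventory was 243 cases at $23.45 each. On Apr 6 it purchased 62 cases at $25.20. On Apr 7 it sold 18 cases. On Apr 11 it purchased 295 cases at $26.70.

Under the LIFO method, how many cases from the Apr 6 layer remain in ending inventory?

Apr 7, 18 sold [LIFO — newest first]: 18 @ $25.20 = $453.60
Ending inventory: 243 @ $23.45 + 44 @ $25.20 + 295 @ $26.70 = $14,683.65

44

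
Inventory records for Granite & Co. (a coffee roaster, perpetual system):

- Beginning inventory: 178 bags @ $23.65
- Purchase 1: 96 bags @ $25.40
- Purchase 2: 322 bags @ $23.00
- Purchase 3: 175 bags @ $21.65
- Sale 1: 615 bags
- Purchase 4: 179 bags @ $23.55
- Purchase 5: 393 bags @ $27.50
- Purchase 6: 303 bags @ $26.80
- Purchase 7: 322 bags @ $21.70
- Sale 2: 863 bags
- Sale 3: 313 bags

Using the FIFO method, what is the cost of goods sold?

COGS = $44,132.70

Sale 1 (615) [FIFO — oldest first]: 178 @ $23.65 + 96 @ $25.40 + 322 @ $23.00 + 19 @ $21.65 = $14,465.45
Sale 2 (863) [FIFO — oldest first]: 156 @ $21.65 + 179 @ $23.55 + 393 @ $27.50 + 135 @ $26.80 = $22,018.35
Sale 3 (313) [FIFO — oldest first]: 168 @ $26.80 + 145 @ $21.70 = $7,648.90
Total COGS = $14,465.45 + $22,018.35 + $7,648.90 = $44,132.70
Ending inventory: 177 @ $21.70 = $3,840.90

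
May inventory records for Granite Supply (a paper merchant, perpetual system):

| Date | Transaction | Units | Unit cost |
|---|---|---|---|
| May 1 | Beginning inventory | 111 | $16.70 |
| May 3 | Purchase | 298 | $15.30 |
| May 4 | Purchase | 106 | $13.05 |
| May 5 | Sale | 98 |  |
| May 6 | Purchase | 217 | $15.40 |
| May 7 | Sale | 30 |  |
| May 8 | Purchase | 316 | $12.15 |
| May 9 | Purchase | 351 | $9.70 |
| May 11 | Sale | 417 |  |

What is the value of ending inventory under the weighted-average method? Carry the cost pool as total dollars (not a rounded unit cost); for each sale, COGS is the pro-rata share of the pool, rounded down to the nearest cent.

Ending inventory = $11,047.50

After May 1: 111 on hand, pool $1,853.70 (≈ $16.7000 each)
After May 3: 409 on hand, pool $6,413.10 (≈ $15.6800 each)
After May 4: 515 on hand, pool $7,796.40 (≈ $15.1386 each)
May 5, sell 98: 98/515 × $7,796.40 → $1,483.58
After May 6: 634 on hand, pool $9,654.62 (≈ $15.2281 each)
May 7, sell 30: 30/634 × $9,654.62 → $456.84
After May 8: 920 on hand, pool $13,037.18 (≈ $14.1708 each)
After May 9: 1271 on hand, pool $16,441.88 (≈ $12.9362 each)
May 11, sell 417: 417/1271 × $16,441.88 → $5,394.38
Total COGS = $1,483.58 + $456.84 + $5,394.38 = $7,334.80
Ending inventory (cost pool remaining) = $11,047.50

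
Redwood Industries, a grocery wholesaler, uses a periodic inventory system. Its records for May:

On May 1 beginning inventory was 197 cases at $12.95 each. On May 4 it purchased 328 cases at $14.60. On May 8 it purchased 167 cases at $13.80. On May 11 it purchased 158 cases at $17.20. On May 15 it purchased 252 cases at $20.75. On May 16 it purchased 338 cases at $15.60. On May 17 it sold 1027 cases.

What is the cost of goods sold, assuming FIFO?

COGS = $16,034.90

May 17, 1027 sold [FIFO — oldest first]: 197 @ $12.95 + 328 @ $14.60 + 167 @ $13.80 + 158 @ $17.20 + 177 @ $20.75 = $16,034.90
Ending inventory: 75 @ $20.75 + 338 @ $15.60 = $6,829.05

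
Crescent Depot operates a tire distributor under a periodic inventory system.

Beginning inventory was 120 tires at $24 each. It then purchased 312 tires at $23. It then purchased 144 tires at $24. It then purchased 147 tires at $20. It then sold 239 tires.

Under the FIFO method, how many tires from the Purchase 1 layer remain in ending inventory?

193

Sale 1 (239) [FIFO — oldest first]: 120 @ $24 + 119 @ $23 = $5,617
Ending inventory: 193 @ $23 + 144 @ $24 + 147 @ $20 = $10,835
Check: goods available $16,452 = COGS $5,617 + ending $10,835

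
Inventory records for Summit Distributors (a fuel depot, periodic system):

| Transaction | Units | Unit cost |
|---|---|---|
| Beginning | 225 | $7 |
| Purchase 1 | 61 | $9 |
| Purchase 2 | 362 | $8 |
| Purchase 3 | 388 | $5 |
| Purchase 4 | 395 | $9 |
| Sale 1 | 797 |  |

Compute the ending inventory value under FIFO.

Ending inventory = $4,750

Sale 1 (797) [FIFO — oldest first]: 225 @ $7 + 61 @ $9 + 362 @ $8 + 149 @ $5 = $5,765
Ending inventory: 239 @ $5 + 395 @ $9 = $4,750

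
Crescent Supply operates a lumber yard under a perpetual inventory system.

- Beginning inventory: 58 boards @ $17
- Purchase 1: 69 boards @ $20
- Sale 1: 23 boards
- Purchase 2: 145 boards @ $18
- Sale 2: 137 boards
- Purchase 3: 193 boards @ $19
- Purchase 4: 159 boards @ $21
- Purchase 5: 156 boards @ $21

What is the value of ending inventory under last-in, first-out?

Ending inventory = $12,332

Sale 1 (23) [LIFO — newest first]: 23 @ $20 = $460
Sale 2 (137) [LIFO — newest first]: 137 @ $18 = $2,466
Total COGS = $460 + $2,466 = $2,926
Ending inventory: 58 @ $17 + 46 @ $20 + 8 @ $18 + 193 @ $19 + 159 @ $21 + 156 @ $21 = $12,332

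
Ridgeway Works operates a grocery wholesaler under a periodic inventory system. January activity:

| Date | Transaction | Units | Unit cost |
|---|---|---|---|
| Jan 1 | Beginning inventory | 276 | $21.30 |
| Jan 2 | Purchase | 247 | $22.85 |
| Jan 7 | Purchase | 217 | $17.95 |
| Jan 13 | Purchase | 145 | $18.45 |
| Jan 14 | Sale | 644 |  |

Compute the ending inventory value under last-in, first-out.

Jan 14, 644 sold [LIFO — newest first]: 145 @ $18.45 + 217 @ $17.95 + 247 @ $22.85 + 35 @ $21.30 = $12,959.85
Ending inventory: 241 @ $21.30 = $5,133.30

Ending inventory = $5,133.30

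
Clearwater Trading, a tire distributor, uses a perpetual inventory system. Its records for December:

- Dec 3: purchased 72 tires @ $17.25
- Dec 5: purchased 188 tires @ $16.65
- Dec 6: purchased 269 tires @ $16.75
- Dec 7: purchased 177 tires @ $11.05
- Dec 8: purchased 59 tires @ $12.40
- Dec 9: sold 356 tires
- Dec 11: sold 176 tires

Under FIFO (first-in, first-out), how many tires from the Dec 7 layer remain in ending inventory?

174

Dec 9, 356 sold [FIFO — oldest first]: 72 @ $17.25 + 188 @ $16.65 + 96 @ $16.75 = $5,980.20
Dec 11, 176 sold [FIFO — oldest first]: 173 @ $16.75 + 3 @ $11.05 = $2,930.90
Total COGS = $5,980.20 + $2,930.90 = $8,911.10
Ending inventory: 174 @ $11.05 + 59 @ $12.40 = $2,654.30
Check: goods available $11,565.40 = COGS $8,911.10 + ending $2,654.30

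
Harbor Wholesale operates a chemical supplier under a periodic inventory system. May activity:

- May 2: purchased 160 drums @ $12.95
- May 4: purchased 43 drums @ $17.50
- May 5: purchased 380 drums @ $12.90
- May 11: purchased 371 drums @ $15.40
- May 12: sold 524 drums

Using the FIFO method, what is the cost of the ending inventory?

May 12, 524 sold [FIFO — oldest first]: 160 @ $12.95 + 43 @ $17.50 + 321 @ $12.90 = $6,965.40
Ending inventory: 59 @ $12.90 + 371 @ $15.40 = $6,474.50

Ending inventory = $6,474.50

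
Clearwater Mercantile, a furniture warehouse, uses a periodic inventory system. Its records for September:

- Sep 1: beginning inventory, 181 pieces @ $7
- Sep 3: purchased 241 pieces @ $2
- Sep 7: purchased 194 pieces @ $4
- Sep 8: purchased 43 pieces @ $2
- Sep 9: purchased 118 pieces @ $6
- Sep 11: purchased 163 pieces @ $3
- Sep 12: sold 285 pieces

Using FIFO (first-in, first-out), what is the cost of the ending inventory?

Sep 12, 285 sold [FIFO — oldest first]: 181 @ $7 + 104 @ $2 = $1,475
Ending inventory: 137 @ $2 + 194 @ $4 + 43 @ $2 + 118 @ $6 + 163 @ $3 = $2,333

Ending inventory = $2,333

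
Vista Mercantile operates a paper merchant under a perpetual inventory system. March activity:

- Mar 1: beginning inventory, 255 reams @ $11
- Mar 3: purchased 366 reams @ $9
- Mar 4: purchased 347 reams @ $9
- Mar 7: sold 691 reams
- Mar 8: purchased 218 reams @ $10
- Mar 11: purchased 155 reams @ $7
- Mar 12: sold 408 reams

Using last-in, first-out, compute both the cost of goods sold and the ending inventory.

COGS = $9,825; ending inventory = $2,662

Mar 7, 691 sold [LIFO — newest first]: 347 @ $9 + 344 @ $9 = $6,219
Mar 12, 408 sold [LIFO — newest first]: 155 @ $7 + 218 @ $10 + 22 @ $9 + 13 @ $11 = $3,606
Total COGS = $6,219 + $3,606 = $9,825
Ending inventory: 242 @ $11 = $2,662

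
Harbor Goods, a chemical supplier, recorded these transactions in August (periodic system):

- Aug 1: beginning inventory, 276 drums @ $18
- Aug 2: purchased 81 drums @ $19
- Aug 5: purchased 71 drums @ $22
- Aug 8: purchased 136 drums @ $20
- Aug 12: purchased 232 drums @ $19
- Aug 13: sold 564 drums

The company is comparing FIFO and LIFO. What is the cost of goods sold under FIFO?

COGS = $10,789

FIFO COGS: 276 @ $18 + 81 @ $19 + 71 @ $22 + 136 @ $20 = $10,789
LIFO COGS: 232 @ $19 + 136 @ $20 + 71 @ $22 + 81 @ $19 + 44 @ $18 = $11,021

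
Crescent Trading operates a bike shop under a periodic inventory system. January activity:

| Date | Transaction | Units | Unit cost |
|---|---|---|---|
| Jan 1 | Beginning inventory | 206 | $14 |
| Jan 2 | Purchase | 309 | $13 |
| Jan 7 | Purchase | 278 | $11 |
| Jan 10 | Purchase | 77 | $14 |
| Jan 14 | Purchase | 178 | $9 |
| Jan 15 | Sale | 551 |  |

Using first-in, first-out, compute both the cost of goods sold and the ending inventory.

COGS = $7,297; ending inventory = $5,342

Jan 15, 551 sold [FIFO — oldest first]: 206 @ $14 + 309 @ $13 + 36 @ $11 = $7,297
Ending inventory: 242 @ $11 + 77 @ $14 + 178 @ $9 = $5,342
Check: goods available $12,639 = COGS $7,297 + ending $5,342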